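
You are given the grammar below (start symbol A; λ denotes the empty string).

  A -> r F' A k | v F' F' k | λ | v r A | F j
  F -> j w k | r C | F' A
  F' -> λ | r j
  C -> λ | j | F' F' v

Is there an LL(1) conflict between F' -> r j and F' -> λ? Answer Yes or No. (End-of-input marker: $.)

Yes

FIRST(r j) = { r } and FIRST(λ) = { λ }.
The second alternative is nullable and FOLLOW(F') = { j, k, r, v } shares r with FIRST of the first — conflict.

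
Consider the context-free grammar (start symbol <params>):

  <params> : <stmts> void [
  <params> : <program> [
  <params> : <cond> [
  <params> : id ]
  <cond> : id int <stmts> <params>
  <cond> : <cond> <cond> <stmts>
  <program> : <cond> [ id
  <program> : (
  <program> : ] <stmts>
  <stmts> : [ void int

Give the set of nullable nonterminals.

No nonterminal has an empty production or an RHS whose symbols are all nullable.

{ } (none)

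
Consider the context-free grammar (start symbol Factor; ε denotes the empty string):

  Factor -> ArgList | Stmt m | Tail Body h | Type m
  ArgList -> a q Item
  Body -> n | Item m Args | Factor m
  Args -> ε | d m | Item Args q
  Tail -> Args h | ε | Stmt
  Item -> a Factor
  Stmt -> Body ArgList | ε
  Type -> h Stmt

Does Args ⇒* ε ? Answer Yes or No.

Yes

Args has an ε-production, so Args ⇒ ε.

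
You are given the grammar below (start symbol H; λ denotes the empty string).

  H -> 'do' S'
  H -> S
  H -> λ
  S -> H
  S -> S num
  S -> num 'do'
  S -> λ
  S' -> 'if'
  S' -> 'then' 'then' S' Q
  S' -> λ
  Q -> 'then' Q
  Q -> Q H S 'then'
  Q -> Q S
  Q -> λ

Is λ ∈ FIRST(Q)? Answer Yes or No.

Yes

Q has an λ-production, so Q ⇒ λ.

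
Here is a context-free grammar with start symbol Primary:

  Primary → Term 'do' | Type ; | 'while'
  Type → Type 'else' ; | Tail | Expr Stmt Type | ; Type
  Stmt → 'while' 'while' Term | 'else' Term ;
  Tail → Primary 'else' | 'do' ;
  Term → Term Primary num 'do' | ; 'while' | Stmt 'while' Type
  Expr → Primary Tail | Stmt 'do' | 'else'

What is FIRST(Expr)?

{ 'do', 'else', 'while', ; }

From Expr → Primary Tail: add FIRST(Primary) = { 'do', 'else', 'while', ; }.
From Expr → Stmt 'do': add FIRST(Stmt) = { 'else', 'while' }.
Expr → 'else' contributes {'else'}.
Union: FIRST(Expr) = { 'do', 'else', 'while', ; }.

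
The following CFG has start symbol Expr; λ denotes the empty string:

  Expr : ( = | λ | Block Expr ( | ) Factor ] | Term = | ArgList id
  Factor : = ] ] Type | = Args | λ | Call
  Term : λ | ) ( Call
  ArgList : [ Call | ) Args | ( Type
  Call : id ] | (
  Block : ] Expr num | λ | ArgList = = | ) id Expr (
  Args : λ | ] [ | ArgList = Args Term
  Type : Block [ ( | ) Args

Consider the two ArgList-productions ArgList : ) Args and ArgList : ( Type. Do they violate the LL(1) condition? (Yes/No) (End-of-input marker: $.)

No

FIRST() Args) = { ) } and FIRST(( Type) = { ( }.
The FIRST sets are disjoint and neither alternative is nullable — no conflict.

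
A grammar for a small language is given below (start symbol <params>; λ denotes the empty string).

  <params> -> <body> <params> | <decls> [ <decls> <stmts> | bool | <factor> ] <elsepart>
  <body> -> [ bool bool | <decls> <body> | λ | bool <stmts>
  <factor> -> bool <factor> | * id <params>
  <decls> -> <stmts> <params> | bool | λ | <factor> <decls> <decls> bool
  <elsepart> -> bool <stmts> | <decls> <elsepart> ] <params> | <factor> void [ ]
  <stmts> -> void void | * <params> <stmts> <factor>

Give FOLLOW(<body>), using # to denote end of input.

In <params> -> <body> <params>: add FIRST(<params>) = { *, [, bool, void }.
In <body> -> <decls> <body>: <body> is at the end, add FOLLOW(<body>) = { *, [, bool, void }.
Union: FOLLOW(<body>) = { *, [, bool, void }.

{ *, [, bool, void }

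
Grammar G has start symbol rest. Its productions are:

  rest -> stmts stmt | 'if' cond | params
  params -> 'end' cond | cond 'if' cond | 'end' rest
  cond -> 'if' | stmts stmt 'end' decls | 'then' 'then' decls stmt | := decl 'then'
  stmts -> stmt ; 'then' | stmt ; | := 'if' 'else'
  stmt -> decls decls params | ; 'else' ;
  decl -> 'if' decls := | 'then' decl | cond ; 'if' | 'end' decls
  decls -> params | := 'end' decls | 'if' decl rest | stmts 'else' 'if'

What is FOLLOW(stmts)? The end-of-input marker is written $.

In rest -> stmts stmt: add FIRST(stmt) = { 'end', 'if', 'then', :=, ; }.
In cond -> stmts stmt 'end' decls: add FIRST(stmt 'end' decls) = { 'end', 'if', 'then', :=, ; }.
In decls -> stmts 'else' 'if': add FIRST('else' 'if') = { 'else' }.
Union: FOLLOW(stmts) = { 'else', 'end', 'if', 'then', :=, ; }.

{ 'else', 'end', 'if', 'then', :=, ; }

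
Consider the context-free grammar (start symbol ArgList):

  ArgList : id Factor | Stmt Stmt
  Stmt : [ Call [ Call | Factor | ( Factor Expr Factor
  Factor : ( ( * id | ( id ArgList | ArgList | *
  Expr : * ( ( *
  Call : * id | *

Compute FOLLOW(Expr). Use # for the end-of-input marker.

{ (, *, [, id }

In Stmt : ( Factor Expr Factor: add FIRST(Factor) = { (, *, [, id }.
Union: FOLLOW(Expr) = { (, *, [, id }.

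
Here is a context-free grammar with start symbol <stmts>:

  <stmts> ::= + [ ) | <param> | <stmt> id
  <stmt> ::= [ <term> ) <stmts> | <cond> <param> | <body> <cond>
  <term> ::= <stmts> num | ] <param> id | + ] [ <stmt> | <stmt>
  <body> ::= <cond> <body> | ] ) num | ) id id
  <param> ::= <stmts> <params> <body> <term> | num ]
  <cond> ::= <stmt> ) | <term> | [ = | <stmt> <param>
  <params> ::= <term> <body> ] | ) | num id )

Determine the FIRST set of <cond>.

From <cond> ::= <stmt> ): add FIRST(<stmt>) = { ), +, [, ], num }.
From <cond> ::= <term>: add FIRST(<term>) = { ), +, [, ], num }.
<cond> ::= [ = contributes {[}.
From <cond> ::= <stmt> <param>: add FIRST(<stmt>) = { ), +, [, ], num }.
Union: FIRST(<cond>) = { ), +, [, ], num }.

{ ), +, [, ], num }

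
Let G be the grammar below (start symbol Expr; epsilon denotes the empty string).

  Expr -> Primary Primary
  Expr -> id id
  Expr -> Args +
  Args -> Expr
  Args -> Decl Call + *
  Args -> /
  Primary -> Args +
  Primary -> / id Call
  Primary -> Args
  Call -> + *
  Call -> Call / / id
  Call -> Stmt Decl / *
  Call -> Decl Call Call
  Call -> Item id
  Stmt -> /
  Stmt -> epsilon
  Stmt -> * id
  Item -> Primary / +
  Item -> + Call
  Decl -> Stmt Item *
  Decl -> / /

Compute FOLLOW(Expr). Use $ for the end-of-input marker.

{ $, *, +, /, id }

Expr is the start symbol, so $ ∈ FOLLOW(Expr).
In Args -> Expr: Expr is at the end, add FOLLOW(Args) = { $, *, +, /, id }.
Union: FOLLOW(Expr) = { $, *, +, /, id }.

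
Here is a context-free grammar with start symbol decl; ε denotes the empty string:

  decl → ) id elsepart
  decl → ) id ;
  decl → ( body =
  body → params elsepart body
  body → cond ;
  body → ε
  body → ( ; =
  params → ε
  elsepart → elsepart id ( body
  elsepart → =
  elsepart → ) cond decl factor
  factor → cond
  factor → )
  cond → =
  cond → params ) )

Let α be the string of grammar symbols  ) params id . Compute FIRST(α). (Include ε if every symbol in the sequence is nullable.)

{ ) }

) is a terminal; add {)} and stop.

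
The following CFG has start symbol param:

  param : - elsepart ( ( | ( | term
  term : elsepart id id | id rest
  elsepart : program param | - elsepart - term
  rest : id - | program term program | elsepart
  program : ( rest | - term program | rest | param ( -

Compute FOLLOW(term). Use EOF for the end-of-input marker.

{ EOF, (, -, id }

In param : term: term is at the end, add FOLLOW(param) = { EOF, (, -, id }.
In elsepart : - elsepart - term: term is at the end, add FOLLOW(elsepart) = { EOF, (, -, id }.
In rest : program term program: add FIRST(program) = { (, -, id }.
In program : - term program: add FIRST(program) = { (, -, id }.
Union: FOLLOW(term) = { EOF, (, -, id }.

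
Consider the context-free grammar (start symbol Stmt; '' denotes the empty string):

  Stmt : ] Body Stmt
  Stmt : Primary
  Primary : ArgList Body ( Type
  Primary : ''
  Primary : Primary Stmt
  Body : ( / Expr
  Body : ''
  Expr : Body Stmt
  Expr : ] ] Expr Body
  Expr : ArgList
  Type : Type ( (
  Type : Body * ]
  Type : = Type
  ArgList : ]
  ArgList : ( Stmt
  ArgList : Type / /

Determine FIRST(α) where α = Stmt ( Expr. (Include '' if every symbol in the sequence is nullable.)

{ (, *, =, ] }

Add FIRST(Stmt)\{''} = { (, *, =, ] }; Stmt is nullable, continue.
( is a terminal; add {(} and stop.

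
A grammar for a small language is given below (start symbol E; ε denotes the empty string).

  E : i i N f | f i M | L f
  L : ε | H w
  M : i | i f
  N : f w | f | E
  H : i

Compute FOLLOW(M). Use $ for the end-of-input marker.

In E : f i M: M is at the end, add FOLLOW(E) = { $, f }.
Union: FOLLOW(M) = { $, f }.

{ $, f }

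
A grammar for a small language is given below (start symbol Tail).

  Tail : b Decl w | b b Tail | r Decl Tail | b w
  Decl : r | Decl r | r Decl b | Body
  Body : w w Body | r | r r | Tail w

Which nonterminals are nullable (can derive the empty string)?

No nonterminal has an empty production or an RHS whose symbols are all nullable.

{ } (none)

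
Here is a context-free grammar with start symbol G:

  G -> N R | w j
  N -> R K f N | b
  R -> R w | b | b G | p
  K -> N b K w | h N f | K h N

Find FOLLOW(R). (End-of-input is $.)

In G -> N R: R is at the end, add FOLLOW(G) = { $, b, h, p, w }.
In N -> R K f N: add FIRST(K f N) = { b, h, p }.
In R -> R w: add FIRST(w) = { w }.
Union: FOLLOW(R) = { $, b, h, p, w }.

{ $, b, h, p, w }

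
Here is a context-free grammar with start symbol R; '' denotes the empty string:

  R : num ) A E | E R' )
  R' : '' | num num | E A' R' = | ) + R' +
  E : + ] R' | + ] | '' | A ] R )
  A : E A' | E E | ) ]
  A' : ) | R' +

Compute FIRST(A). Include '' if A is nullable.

{ ), +, ], num, '' }

From A : E A': E nullable, take FIRST(E) ∪ FIRST(A') = { ), +, ], num }.
From A : E E: E, E nullable, take FIRST(E) ∪ FIRST(E) = { ), +, ], num }; also '' since the whole RHS is nullable.
A : ) ] contributes {)}.
Union: FIRST(A) = { ), +, ], num, '' }.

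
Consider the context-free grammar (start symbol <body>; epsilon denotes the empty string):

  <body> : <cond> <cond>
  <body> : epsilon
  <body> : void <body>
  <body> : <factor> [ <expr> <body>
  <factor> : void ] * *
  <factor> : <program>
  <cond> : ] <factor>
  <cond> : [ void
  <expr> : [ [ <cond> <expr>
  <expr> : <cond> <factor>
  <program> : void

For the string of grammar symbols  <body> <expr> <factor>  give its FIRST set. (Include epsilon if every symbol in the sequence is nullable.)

{ [, ], void }

Add FIRST(<body>)\{epsilon} = { [, ], void }; <body> is nullable, continue.
Add FIRST(<expr>) = { [, ] }; <expr> is not nullable, stop.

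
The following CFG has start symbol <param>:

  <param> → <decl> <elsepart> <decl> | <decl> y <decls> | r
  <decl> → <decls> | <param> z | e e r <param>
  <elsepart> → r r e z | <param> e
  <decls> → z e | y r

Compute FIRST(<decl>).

From <decl> → <decls>: add FIRST(<decls>) = { y, z }.
From <decl> → <param> z: add FIRST(<param>) = { e, r, y, z }.
<decl> → e e r <param> contributes {e}.
Union: FIRST(<decl>) = { e, r, y, z }.

{ e, r, y, z }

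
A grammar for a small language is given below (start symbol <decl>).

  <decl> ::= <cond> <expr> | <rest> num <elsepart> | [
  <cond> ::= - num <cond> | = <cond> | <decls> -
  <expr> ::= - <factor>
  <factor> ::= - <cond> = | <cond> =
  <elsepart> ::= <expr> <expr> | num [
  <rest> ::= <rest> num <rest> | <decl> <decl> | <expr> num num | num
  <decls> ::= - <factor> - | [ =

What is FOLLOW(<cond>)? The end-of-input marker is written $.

{ -, = }

In <decl> ::= <cond> <expr>: add FIRST(<expr>) = { - }.
In <cond> ::= - num <cond>: <cond> is at the end, add FOLLOW(<cond>) = { -, = }.
In <cond> ::= = <cond>: <cond> is at the end, add FOLLOW(<cond>) = { -, = }.
In <factor> ::= - <cond> =: add FIRST(=) = { = }.
In <factor> ::= <cond> =: add FIRST(=) = { = }.
Union: FOLLOW(<cond>) = { -, = }.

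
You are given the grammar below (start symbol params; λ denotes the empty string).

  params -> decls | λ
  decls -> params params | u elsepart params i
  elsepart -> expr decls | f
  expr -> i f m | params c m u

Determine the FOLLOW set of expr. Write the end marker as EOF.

In elsepart -> expr decls: add FIRST(decls)\{λ} = { u }.
  Since decls is nullable, also add FOLLOW(elsepart) = { i, u }.
Union: FOLLOW(expr) = { i, u }.

{ i, u }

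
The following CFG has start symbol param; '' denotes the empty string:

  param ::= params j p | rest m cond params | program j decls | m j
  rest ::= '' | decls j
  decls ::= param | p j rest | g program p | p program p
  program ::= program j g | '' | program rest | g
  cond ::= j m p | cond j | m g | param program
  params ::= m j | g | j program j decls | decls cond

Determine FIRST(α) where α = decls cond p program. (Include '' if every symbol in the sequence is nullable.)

Add FIRST(decls) = { g, j, m, p }; decls is not nullable, stop.

{ g, j, m, p }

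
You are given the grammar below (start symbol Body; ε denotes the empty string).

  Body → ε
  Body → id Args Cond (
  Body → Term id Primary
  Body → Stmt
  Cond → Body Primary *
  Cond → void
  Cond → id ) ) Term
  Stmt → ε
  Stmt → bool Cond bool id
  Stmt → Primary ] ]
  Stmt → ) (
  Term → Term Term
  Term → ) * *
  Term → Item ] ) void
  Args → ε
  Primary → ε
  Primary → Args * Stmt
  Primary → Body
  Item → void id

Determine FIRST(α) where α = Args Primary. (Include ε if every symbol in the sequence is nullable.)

Add FIRST(Args)\{ε} = {  }; Args is nullable, continue.
Add FIRST(Primary)\{ε} = { ), *, ], bool, id, void }; Primary is nullable, continue.
Every symbol is nullable, so include ε.

{ ), *, ], bool, id, void, ε }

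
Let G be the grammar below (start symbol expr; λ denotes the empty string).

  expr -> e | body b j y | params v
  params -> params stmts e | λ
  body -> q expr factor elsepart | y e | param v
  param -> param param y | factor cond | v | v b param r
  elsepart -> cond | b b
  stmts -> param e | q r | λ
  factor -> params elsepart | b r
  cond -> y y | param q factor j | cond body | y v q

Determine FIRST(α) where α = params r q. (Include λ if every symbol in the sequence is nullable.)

Add FIRST(params)\{λ} = { b, e, q, v, y }; params is nullable, continue.
r is a terminal; add {r} and stop.

{ b, e, q, r, v, y }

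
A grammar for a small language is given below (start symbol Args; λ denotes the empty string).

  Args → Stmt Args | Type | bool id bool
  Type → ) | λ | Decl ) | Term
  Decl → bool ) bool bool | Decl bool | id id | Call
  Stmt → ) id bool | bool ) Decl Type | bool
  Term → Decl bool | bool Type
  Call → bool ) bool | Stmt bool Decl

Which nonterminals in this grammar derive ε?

Directly nullable (have an λ-production): Type.
Args → Type with every symbol nullable, so Args is nullable.
No other nonterminal has a production whose RHS symbols are all nullable.

{ Args, Type }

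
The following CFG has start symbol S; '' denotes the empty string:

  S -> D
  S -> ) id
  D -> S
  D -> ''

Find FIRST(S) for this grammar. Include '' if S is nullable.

{ ), '' }

From S -> D: add FIRST(D) = { ), '' } (including '' since D is nullable).
S -> ) id contributes {)}.
Union: FIRST(S) = { ), '' }.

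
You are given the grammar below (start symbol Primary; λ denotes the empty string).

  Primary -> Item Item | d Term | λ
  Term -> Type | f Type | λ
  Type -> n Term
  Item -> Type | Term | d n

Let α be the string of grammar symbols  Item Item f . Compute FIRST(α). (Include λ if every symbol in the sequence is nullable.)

{ d, f, n }

Add FIRST(Item)\{λ} = { d, f, n }; Item is nullable, continue.
Add FIRST(Item)\{λ} = { d, f, n }; Item is nullable, continue.
f is a terminal; add {f} and stop.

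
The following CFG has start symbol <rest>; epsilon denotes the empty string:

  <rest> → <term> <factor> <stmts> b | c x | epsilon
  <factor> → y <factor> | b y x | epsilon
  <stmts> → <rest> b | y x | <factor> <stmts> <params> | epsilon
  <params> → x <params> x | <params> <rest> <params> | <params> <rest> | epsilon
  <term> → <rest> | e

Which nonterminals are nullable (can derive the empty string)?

Directly nullable (have an epsilon-production): <rest>, <factor>, <stmts>, <params>.
<term> → <rest> with every symbol nullable, so <term> is nullable.

{ <factor>, <params>, <rest>, <stmts>, <term> }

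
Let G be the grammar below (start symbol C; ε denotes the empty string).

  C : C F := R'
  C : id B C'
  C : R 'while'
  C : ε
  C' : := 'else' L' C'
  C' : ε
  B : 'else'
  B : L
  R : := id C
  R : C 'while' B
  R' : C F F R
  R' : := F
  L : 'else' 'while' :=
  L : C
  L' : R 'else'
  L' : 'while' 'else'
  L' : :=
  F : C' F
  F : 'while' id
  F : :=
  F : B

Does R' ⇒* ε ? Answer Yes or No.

No

Nullable nonterminals: B, C, C', F, L.
No production of R' has an RHS whose symbols are all nullable, so R' is not nullable.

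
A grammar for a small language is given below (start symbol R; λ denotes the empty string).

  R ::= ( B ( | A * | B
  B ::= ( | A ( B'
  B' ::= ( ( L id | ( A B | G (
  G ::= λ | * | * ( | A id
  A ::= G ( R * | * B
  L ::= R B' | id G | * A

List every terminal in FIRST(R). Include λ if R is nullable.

{ (, * }

R ::= ( B ( contributes {(}.
From R ::= A *: add FIRST(A) = { (, * }.
From R ::= B: add FIRST(B) = { (, * }.
Union: FIRST(R) = { (, * }.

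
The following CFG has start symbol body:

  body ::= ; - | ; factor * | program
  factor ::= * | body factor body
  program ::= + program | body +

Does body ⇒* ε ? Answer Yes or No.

No

No nonterminal in this grammar is nullable.
No production of body has an RHS whose symbols are all nullable, so body is not nullable.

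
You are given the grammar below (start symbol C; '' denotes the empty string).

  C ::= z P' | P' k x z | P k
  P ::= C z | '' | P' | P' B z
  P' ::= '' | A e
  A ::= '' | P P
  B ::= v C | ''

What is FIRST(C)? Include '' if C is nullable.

{ e, k, v, z }

C ::= z P' contributes {z}.
From C ::= P' k x z: P' nullable, take FIRST(P') ∪ {k} = { e, k, v, z }.
From C ::= P k: P nullable, take FIRST(P) ∪ {k} = { e, k, v, z }.
Union: FIRST(C) = { e, k, v, z }.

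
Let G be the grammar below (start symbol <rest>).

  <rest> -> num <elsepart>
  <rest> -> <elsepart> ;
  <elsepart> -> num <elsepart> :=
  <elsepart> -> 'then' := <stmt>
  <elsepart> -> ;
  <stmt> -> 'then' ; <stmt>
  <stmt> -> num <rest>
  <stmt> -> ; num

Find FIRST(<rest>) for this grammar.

{ 'then', ;, num }

<rest> -> num <elsepart> contributes {num}.
From <rest> -> <elsepart> ;: add FIRST(<elsepart>) = { 'then', ;, num }.
Union: FIRST(<rest>) = { 'then', ;, num }.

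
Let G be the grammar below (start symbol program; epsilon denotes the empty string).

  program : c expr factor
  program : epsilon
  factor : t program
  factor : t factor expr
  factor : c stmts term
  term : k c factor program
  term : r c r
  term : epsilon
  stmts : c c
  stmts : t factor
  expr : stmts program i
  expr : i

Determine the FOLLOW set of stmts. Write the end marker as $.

{ $, c, i, k, r, t }

In factor : c stmts term: add FIRST(term)\{epsilon} = { k, r }.
  Since term is nullable, also add FOLLOW(factor) = { $, c, i, k, r, t }.
In expr : stmts program i: add FIRST(program i) = { c, i }.
Union: FOLLOW(stmts) = { $, c, i, k, r, t }.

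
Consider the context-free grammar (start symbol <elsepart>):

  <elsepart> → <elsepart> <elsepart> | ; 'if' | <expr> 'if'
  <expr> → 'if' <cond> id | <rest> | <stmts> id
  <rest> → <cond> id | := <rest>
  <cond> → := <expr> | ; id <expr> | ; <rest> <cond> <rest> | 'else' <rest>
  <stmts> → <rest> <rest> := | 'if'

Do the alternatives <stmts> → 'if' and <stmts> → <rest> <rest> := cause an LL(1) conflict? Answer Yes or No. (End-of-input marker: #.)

FIRST('if') = { 'if' } and FIRST(<rest> <rest> :=) = { 'else', :=, ; }.
The FIRST sets are disjoint and neither alternative is nullable — no conflict.

No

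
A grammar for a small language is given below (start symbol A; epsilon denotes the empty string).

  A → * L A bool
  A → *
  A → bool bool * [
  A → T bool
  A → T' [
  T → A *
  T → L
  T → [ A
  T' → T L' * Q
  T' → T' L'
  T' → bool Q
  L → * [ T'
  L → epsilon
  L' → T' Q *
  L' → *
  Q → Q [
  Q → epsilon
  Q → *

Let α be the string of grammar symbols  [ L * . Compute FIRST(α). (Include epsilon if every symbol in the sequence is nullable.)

[ is a terminal; add {[} and stop.

{ [ }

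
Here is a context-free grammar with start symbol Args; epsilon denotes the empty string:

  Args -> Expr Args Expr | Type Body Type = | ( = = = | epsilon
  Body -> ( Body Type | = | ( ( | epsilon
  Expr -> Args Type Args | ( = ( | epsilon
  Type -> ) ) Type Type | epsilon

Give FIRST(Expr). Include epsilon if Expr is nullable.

{ (, ), =, epsilon }

From Expr -> Args Type Args: Args, Type, Args nullable, take FIRST(Args) ∪ FIRST(Type) ∪ FIRST(Args) = { (, ), = }; also epsilon since the whole RHS is nullable.
Expr -> ( = ( contributes {(}.
Expr -> epsilon contributes epsilon.
Union: FIRST(Expr) = { (, ), =, epsilon }.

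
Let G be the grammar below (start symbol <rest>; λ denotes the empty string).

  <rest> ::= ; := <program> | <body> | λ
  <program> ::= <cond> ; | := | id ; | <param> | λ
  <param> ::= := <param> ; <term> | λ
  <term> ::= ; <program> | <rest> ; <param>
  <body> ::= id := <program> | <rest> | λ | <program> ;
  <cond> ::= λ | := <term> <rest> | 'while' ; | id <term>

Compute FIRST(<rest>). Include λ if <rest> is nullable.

<rest> ::= ; := <program> contributes {;}.
From <rest> ::= <body>: add FIRST(<body>) = { 'while', :=, ;, id, λ } (including λ since <body> is nullable).
<rest> ::= λ contributes λ.
Union: FIRST(<rest>) = { 'while', :=, ;, id, λ }.

{ 'while', :=, ;, id, λ }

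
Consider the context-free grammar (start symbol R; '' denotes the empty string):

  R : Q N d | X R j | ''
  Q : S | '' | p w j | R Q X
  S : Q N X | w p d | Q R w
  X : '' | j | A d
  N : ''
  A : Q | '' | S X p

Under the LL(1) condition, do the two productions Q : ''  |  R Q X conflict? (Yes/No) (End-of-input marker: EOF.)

FIRST('') = { '' } and FIRST(R Q X) = { d, j, p, w, '' }.
Both alternatives are nullable, violating the LL(1) condition.

Yes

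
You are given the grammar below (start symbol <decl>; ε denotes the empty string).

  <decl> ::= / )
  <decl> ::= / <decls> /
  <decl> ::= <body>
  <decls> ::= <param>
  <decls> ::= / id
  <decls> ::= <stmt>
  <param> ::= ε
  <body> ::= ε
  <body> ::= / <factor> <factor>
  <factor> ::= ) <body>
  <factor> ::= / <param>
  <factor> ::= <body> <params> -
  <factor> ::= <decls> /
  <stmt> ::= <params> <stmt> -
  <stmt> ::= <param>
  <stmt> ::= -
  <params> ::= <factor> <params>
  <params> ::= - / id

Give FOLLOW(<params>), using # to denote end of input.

{ ), -, / }

In <factor> ::= <body> <params> -: add FIRST(-) = { - }.
In <stmt> ::= <params> <stmt> -: add FIRST(<stmt> -) = { ), -, / }.
In <params> ::= <factor> <params>: <params> is at the end, add FOLLOW(<params>) = { ), -, / }.
Union: FOLLOW(<params>) = { ), -, / }.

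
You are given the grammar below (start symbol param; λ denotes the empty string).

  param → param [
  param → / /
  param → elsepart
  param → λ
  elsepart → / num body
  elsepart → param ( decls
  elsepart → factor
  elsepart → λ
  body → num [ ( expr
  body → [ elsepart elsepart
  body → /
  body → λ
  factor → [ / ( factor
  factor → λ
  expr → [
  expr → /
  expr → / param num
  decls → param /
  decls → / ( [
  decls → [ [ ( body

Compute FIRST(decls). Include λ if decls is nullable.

From decls → param /: param nullable, take FIRST(param) ∪ {/} = { (, /, [ }.
decls → / ( [ contributes {/}.
decls → [ [ ( body contributes {[}.
Union: FIRST(decls) = { (, /, [ }.

{ (, /, [ }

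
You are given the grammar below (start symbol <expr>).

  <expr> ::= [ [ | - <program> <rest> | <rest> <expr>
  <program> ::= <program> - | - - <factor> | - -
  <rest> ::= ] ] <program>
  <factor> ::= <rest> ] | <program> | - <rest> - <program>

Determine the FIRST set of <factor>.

{ -, ] }

From <factor> ::= <rest> ]: add FIRST(<rest>) = { ] }.
From <factor> ::= <program>: add FIRST(<program>) = { - }.
<factor> ::= - <rest> - <program> contributes {-}.
Union: FIRST(<factor>) = { -, ] }.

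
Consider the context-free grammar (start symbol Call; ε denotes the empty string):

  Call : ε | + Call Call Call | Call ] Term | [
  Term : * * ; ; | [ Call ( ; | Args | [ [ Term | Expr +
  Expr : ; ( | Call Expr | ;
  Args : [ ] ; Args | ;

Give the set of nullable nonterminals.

Directly nullable (have an ε-production): Call.
No other nonterminal has a production whose RHS symbols are all nullable.

{ Call }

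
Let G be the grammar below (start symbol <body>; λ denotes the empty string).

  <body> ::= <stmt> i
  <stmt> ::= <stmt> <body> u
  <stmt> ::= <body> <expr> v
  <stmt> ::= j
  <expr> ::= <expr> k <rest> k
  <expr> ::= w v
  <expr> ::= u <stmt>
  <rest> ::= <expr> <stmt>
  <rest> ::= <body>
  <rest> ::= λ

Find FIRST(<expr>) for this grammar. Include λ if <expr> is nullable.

From <expr> ::= <expr> k <rest> k: add FIRST(<expr>) = { u, w }.
<expr> ::= w v contributes {w}.
<expr> ::= u <stmt> contributes {u}.
Union: FIRST(<expr>) = { u, w }.

{ u, w }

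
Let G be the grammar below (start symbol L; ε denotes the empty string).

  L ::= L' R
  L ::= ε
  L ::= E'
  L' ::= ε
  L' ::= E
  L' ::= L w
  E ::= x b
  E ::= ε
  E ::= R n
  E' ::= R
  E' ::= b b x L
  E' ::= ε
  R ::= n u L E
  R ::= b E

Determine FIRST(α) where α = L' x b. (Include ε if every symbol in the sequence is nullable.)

{ b, n, w, x }

Add FIRST(L')\{ε} = { b, n, w, x }; L' is nullable, continue.
x is a terminal; add {x} and stop.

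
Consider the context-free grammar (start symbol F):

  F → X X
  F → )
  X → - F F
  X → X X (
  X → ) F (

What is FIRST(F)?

From F → X X: add FIRST(X) = { ), - }.
F → ) contributes {)}.
Union: FIRST(F) = { ), - }.

{ ), - }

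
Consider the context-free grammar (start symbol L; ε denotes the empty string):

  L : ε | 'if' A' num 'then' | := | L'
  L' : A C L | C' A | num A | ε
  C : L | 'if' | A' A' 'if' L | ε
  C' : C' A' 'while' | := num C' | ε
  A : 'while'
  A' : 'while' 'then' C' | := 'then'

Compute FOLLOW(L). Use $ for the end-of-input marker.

{ $, 'if', 'while', :=, num }

L is the start symbol, so $ ∈ FOLLOW(L).
In L' : A C L: L is at the end, add FOLLOW(L') = { $, 'if', 'while', :=, num }.
In C : L: L is at the end, add FOLLOW(C) = { $, 'if', 'while', :=, num }.
In C : A' A' 'if' L: L is at the end, add FOLLOW(C) = { $, 'if', 'while', :=, num }.
Union: FOLLOW(L) = { $, 'if', 'while', :=, num }.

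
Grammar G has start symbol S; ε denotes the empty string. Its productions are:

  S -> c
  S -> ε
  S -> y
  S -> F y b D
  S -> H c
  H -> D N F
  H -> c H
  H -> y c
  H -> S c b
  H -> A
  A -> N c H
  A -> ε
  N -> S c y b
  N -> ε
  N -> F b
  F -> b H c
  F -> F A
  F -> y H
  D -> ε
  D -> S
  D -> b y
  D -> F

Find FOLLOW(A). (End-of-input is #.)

{ #, b, c, y }

In H -> A: A is at the end, add FOLLOW(H) = { #, b, c, y }.
In F -> F A: A is at the end, add FOLLOW(F) = { #, b, c, y }.
Union: FOLLOW(A) = { #, b, c, y }.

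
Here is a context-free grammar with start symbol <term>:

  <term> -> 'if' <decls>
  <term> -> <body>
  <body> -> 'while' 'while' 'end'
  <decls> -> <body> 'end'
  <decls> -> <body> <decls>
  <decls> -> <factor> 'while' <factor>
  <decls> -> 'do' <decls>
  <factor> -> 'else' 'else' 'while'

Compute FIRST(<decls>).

{ 'do', 'else', 'while' }

From <decls> -> <body> 'end': add FIRST(<body>) = { 'while' }.
From <decls> -> <body> <decls>: add FIRST(<body>) = { 'while' }.
From <decls> -> <factor> 'while' <factor>: add FIRST(<factor>) = { 'else' }.
<decls> -> 'do' <decls> contributes {'do'}.
Union: FIRST(<decls>) = { 'do', 'else', 'while' }.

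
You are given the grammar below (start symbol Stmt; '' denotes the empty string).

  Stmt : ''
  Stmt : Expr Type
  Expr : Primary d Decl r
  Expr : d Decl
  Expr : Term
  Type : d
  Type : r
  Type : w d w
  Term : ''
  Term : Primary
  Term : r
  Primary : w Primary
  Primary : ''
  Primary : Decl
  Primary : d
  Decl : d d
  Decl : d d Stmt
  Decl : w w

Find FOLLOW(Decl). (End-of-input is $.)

{ d, r, w }

In Expr : Primary d Decl r: add FIRST(r) = { r }.
In Expr : d Decl: Decl is at the end, add FOLLOW(Expr) = { d, r, w }.
In Primary : Decl: Decl is at the end, add FOLLOW(Primary) = { d, r, w }.
Union: FOLLOW(Decl) = { d, r, w }.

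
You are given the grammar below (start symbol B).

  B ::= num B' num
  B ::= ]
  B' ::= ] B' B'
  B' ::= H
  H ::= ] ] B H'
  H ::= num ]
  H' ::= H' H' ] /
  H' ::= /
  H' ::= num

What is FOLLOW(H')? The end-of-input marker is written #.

In H ::= ] ] B H': H' is at the end, add FOLLOW(H) = { ], num }.
In H' ::= H' H' ] /: add FIRST(H' ] /) = { /, num }.
In H' ::= H' H' ] /: add FIRST(] /) = { ] }.
Union: FOLLOW(H') = { /, ], num }.

{ /, ], num }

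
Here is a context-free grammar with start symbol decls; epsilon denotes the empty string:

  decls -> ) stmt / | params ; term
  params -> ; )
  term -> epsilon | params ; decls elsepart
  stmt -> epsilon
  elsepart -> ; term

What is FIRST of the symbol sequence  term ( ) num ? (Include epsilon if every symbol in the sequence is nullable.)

Add FIRST(term)\{epsilon} = { ; }; term is nullable, continue.
( is a terminal; add {(} and stop.

{ (, ; }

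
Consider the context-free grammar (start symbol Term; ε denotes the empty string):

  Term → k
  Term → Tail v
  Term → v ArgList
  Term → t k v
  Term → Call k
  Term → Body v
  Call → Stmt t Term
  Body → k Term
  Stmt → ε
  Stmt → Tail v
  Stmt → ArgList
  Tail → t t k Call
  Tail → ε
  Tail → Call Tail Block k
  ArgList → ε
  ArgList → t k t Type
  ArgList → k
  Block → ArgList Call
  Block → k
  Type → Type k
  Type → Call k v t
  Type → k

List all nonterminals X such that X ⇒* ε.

Directly nullable (have an ε-production): Stmt, Tail, ArgList.
No other nonterminal has a production whose RHS symbols are all nullable.

{ ArgList, Stmt, Tail }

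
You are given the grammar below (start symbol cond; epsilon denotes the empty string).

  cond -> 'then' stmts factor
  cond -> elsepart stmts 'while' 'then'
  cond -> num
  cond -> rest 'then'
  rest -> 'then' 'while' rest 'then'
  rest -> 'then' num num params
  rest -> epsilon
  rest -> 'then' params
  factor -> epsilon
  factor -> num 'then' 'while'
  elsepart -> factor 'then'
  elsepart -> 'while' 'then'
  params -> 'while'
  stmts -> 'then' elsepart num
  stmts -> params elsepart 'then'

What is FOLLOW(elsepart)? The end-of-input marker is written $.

{ 'then', 'while', num }

In cond -> elsepart stmts 'while' 'then': add FIRST(stmts 'while' 'then') = { 'then', 'while' }.
In stmts -> 'then' elsepart num: add FIRST(num) = { num }.
In stmts -> params elsepart 'then': add FIRST('then') = { 'then' }.
Union: FOLLOW(elsepart) = { 'then', 'while', num }.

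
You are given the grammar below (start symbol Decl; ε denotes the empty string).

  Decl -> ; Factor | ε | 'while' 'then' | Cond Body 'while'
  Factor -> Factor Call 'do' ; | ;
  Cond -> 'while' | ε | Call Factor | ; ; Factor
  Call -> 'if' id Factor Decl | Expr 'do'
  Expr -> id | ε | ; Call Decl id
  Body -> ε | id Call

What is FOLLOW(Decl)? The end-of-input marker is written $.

Decl is the start symbol, so $ ∈ FOLLOW(Decl).
In Call -> 'if' id Factor Decl: Decl is at the end, add FOLLOW(Call) = { 'do', 'if', 'while', ;, id }.
In Expr -> ; Call Decl id: add FIRST(id) = { id }.
Union: FOLLOW(Decl) = { $, 'do', 'if', 'while', ;, id }.

{ $, 'do', 'if', 'while', ;, id }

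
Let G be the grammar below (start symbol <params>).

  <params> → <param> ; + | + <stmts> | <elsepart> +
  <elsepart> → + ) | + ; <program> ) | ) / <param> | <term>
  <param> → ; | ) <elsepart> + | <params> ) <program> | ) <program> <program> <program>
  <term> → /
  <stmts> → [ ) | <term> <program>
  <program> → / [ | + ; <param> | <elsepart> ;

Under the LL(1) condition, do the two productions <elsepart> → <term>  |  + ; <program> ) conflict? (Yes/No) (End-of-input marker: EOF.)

FIRST(<term>) = { / } and FIRST(+ ; <program> )) = { + }.
The FIRST sets are disjoint and neither alternative is nullable — no conflict.

No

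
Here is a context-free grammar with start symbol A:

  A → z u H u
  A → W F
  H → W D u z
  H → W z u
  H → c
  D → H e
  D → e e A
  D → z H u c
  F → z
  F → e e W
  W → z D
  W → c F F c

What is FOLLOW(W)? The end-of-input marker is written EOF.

In A → W F: add FIRST(F) = { e, z }.
In H → W D u z: add FIRST(D u z) = { c, e, z }.
In H → W z u: add FIRST(z u) = { z }.
In F → e e W: W is at the end, add FOLLOW(F) = { EOF, c, e, u, z }.
Union: FOLLOW(W) = { EOF, c, e, u, z }.

{ EOF, c, e, u, z }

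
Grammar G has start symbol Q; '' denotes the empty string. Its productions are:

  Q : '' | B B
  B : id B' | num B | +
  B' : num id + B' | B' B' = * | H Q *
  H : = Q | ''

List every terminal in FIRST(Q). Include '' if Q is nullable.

{ +, id, num, '' }

Q : '' contributes ''.
From Q : B B: add FIRST(B) = { +, id, num }.
Union: FIRST(Q) = { +, id, num, '' }.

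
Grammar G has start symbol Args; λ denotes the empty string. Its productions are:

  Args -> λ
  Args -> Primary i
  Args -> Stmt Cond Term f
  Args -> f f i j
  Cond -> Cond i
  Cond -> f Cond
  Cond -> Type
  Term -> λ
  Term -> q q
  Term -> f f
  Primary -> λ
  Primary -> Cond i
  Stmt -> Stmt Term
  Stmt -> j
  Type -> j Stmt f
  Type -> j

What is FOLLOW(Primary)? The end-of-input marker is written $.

{ i }

In Args -> Primary i: add FIRST(i) = { i }.
Union: FOLLOW(Primary) = { i }.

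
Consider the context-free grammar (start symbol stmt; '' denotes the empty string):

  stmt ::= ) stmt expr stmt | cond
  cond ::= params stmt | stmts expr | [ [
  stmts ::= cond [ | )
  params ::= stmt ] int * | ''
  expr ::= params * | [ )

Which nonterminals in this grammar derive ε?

Directly nullable (have an ''-production): params.
No other nonterminal has a production whose RHS symbols are all nullable.

{ params }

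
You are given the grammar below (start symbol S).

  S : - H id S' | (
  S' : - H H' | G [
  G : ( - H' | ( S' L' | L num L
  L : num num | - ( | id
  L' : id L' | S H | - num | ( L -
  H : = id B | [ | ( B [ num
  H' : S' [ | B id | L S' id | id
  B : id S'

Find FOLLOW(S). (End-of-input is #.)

S is the start symbol, so # ∈ FOLLOW(S).
In L' : S H: add FIRST(H) = { (, =, [ }.
Union: FOLLOW(S) = { #, (, =, [ }.

{ #, (, =, [ }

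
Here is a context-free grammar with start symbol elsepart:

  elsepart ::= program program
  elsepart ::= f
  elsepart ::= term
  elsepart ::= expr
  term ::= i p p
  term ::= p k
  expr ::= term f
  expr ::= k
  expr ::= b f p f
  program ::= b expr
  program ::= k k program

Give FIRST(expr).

From expr ::= term f: add FIRST(term) = { i, p }.
expr ::= k contributes {k}.
expr ::= b f p f contributes {b}.
Union: FIRST(expr) = { b, i, k, p }.

{ b, i, k, p }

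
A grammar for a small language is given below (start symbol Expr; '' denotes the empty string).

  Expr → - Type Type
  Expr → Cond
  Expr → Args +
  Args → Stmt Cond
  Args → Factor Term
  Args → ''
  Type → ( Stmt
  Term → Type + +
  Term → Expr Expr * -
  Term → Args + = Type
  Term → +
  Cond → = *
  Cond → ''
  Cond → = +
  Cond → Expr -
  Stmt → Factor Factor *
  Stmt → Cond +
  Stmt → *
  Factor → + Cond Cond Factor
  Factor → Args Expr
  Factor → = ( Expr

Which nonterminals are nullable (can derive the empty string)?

Directly nullable (have an ''-production): Args, Cond.
Factor → Args Expr with every symbol nullable, so Factor is nullable.
Expr → Cond with every symbol nullable, so Expr is nullable.
No other nonterminal has a production whose RHS symbols are all nullable.

{ Args, Cond, Expr, Factor }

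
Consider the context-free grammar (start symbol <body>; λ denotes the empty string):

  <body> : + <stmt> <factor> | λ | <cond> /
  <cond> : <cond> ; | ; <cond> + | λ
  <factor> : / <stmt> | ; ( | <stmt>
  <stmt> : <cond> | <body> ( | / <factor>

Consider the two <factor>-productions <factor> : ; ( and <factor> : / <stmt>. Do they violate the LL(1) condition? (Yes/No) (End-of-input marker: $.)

No

FIRST(; () = { ; } and FIRST(/ <stmt>) = { / }.
The FIRST sets are disjoint and neither alternative is nullable — no conflict.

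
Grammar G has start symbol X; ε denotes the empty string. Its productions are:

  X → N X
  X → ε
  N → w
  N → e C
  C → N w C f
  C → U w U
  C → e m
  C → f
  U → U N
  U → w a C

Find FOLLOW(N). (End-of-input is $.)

{ $, e, f, w }

In X → N X: add FIRST(X)\{ε} = { e, w }.
  Since X is nullable, also add FOLLOW(X) = { $ }.
In C → N w C f: add FIRST(w C f) = { w }.
In U → U N: N is at the end, add FOLLOW(U) = { $, e, f, w }.
Union: FOLLOW(N) = { $, e, f, w }.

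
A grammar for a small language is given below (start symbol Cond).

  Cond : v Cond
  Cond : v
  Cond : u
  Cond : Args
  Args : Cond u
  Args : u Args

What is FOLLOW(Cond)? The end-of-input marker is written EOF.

{ EOF, u }

Cond is the start symbol, so EOF ∈ FOLLOW(Cond).
In Cond : v Cond: Cond is at the end, add FOLLOW(Cond) = { EOF, u }.
In Args : Cond u: add FIRST(u) = { u }.
Union: FOLLOW(Cond) = { EOF, u }.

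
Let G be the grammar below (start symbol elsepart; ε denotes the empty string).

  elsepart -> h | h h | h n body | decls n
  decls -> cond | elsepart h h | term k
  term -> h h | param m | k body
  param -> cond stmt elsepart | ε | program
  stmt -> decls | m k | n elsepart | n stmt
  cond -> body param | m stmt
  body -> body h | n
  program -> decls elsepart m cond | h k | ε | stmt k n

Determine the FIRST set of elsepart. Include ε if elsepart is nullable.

{ h, k, m, n }

elsepart -> h contributes {h}.
elsepart -> h h contributes {h}.
elsepart -> h n body contributes {h}.
From elsepart -> decls n: add FIRST(decls) = { h, k, m, n }.
Union: FIRST(elsepart) = { h, k, m, n }.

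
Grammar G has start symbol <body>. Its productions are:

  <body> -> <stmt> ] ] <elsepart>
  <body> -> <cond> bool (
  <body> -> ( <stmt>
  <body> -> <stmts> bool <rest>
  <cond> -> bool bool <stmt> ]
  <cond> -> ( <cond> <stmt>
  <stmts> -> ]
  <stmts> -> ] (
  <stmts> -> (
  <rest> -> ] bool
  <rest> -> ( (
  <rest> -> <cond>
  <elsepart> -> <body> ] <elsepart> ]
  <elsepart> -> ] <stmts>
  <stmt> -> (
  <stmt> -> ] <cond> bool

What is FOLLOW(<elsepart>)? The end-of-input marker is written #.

In <body> -> <stmt> ] ] <elsepart>: <elsepart> is at the end, add FOLLOW(<body>) = { #, ] }.
In <elsepart> -> <body> ] <elsepart> ]: add FIRST(]) = { ] }.
Union: FOLLOW(<elsepart>) = { #, ] }.

{ #, ] }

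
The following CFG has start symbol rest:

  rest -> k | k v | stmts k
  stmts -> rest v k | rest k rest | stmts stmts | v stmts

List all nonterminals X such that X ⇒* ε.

No nonterminal has an empty production or an RHS whose symbols are all nullable.

{ } (none)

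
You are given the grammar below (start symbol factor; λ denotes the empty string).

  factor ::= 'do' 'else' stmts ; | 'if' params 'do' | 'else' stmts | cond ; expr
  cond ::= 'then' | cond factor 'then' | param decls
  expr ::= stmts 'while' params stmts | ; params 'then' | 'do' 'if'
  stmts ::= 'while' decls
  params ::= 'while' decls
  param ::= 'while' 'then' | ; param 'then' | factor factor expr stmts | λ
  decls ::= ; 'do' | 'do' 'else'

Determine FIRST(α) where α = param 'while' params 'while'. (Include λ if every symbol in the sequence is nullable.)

Add FIRST(param)\{λ} = { 'do', 'else', 'if', 'then', 'while', ; }; param is nullable, continue.
'while' is a terminal; add {'while'} and stop.

{ 'do', 'else', 'if', 'then', 'while', ; }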